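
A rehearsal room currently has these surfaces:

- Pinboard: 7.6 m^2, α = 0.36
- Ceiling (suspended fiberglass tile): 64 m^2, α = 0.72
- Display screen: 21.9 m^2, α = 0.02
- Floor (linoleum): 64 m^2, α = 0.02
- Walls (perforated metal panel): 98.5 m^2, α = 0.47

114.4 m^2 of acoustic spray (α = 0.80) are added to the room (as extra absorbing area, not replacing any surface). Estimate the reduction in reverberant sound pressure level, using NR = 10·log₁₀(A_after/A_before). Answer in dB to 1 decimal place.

Equivalent absorption area: A_before = 7.6*0.36 + 64*0.72 + 21.9*0.02 + 64*0.02 + 98.5*0.47 = 96.829 m^2.
Treatment contributes 114.4·0.80 = 91.520 sabins.
New total A_after = 188.349 sabins.
NR = 10·log₁₀(188.349/96.829) = 2.9 dB.

2.9 dB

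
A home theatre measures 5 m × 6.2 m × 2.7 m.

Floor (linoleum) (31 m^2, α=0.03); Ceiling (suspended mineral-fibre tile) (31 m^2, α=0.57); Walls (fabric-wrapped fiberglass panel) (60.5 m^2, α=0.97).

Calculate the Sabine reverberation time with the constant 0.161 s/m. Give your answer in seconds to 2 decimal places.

0.17 s

Total absorption A = 31*0.03 + 31*0.57 + 60.5*0.97
  = 0.930 + 17.670 + 58.685 = 77.285 m^2 sabins.
Room volume: 83.7 m³.
RT60 = 0.161 · V / A = 0.161 × 83.7 / 77.285 = 0.17 s.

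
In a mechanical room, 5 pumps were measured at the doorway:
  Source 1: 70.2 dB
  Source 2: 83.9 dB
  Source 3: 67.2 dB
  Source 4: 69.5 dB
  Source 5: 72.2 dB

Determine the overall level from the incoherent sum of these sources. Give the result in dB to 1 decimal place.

Sum in the linear (power) domain: Σ 10^(Lᵢ/10) = 10^(70.2/10) + 10^(83.9/10) + 10^(67.2/10) + 10^(69.5/10) + 10^(72.2/10) = 2.867e+08.
Back to dB: 10·log₁₀ Σ = 84.6 dB.

84.6 dB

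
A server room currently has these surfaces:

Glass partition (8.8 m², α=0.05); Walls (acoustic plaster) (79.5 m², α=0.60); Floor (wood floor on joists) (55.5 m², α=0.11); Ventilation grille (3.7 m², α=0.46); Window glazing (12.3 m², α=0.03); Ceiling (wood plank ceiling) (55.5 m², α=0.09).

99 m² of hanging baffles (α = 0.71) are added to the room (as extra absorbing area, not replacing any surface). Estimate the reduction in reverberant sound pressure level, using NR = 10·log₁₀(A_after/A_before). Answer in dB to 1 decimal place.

Summing Sᵢαᵢ: 0.440 + 47.700 + 6.105 + 1.702 + 0.369 + 4.995 → A_before = 61.311 sabins.
Added absorption = 99 × 0.71 = 70.290 sabins.
New total A_after = 131.601 sabins.
NR = 10·log₁₀(131.601/61.311) = 3.3 dB.

3.3 dB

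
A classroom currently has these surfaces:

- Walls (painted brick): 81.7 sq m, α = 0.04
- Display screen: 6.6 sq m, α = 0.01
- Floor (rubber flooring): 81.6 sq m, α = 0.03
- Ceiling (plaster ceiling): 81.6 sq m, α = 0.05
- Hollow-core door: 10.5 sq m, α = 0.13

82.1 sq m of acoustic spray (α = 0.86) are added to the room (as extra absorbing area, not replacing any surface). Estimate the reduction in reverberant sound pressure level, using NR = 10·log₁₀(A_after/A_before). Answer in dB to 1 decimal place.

8.6 dB

Summing Sᵢαᵢ: 3.268 + 0.066 + 2.448 + 4.080 + 1.365 → A_before = 11.227 sabins.
Added absorption = 82.1 × 0.86 = 70.606 sabins.
A_after = 11.227 + 70.606 = 81.833 sabins.
NR = 10·log₁₀(81.833/11.227) = 8.6 dB.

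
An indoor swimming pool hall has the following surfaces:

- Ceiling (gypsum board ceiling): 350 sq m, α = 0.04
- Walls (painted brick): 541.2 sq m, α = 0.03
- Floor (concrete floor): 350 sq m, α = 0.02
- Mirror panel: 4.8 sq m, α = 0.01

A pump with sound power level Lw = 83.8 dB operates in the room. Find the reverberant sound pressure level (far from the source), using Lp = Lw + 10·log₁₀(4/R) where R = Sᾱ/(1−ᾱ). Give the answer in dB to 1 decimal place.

74.0 dB

A = 37.284 sabins; S = 1246.0 sq m.
ᾱ = 37.284/1246.0 = 0.0299; R = Sᾱ/(1−ᾱ) = 37.284/(1−0.0299) = 38.433 sq m.
Lp = 83.8 + 10·log₁₀(4/38.433) = 83.8 + (-9.83) = 74.0 dB.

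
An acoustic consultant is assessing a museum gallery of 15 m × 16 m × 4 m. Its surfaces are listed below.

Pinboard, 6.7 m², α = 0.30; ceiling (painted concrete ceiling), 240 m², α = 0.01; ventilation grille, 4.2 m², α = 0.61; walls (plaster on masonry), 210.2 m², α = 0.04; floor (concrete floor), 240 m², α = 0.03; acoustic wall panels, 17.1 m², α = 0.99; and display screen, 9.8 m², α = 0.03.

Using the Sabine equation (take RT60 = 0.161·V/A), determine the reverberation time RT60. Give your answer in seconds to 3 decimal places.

A = Σ Sᵢαᵢ = 6.7·0.30 + 240·0.01 + 4.2·0.61 + 210.2·0.04 + 240·0.03 + 17.1·0.99 + 9.8·0.03 = 39.803 sabins.
Volume V = 15 × 16 × 4 = 960 m³.
T = 0.161 V/A = 0.161·960/39.803 = 3.883 s.

3.883 s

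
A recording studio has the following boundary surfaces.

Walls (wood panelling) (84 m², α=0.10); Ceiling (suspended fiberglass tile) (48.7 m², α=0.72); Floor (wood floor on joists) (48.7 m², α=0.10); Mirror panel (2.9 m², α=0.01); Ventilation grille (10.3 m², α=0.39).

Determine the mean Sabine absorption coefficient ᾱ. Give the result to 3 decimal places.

S = Σ Sᵢ = 84 + 48.7 + 48.7 + 2.9 + 10.3 = 194.6 m².
A = 84·0.10 + 48.7·0.72 + 48.7·0.10 + 2.9·0.01 + 10.3·0.39 = 52.380 sabins.
ᾱ = A/S = 0.269.

0.269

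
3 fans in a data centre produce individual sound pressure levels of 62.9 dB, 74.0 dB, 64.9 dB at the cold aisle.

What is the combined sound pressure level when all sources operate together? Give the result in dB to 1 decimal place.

Σ 10^(Lᵢ/10) = 3.016e+07.
L_total = 10·log₁₀(3.016e+07) = 74.8 dB.

74.8 dB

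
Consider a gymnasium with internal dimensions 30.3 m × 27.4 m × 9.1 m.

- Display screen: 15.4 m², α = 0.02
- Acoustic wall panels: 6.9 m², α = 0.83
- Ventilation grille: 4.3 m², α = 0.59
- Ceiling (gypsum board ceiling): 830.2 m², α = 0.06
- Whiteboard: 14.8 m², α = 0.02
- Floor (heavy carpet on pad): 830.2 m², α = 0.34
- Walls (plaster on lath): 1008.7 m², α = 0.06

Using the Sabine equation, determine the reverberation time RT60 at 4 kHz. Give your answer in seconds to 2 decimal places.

3.03 s

Total absorption A = 15.4×0.02 + 6.9×0.83 + 4.3×0.59 + 830.2×0.06 + 14.8×0.02 + 830.2×0.34 + 1008.7×0.06
  = 0.308 + 5.727 + 2.537 + 49.812 + 0.296 + 282.268 + 60.522 = 401.470 m² sabins.
Room volume: 7555.002 m³.
T = 0.161 V/A = 0.161·7555.002/401.470 = 3.03 s.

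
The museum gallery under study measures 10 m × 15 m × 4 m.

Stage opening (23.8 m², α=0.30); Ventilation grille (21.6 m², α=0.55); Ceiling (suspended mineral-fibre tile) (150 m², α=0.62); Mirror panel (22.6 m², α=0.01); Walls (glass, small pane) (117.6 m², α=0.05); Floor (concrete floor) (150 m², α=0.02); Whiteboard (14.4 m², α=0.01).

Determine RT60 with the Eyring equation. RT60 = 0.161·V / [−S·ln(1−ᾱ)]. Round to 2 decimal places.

0.70 s

S = Σ Sᵢ = 500.0 m².
Absorption A = 23.8×0.30 + 21.6×0.55 + 150×0.62 + 22.6×0.01 + 117.6×0.05 + 150×0.02 + 14.4×0.01 = 121.270 sabins.
Mean coefficient ᾱ = A/S = 0.2425.
−S·ln(1−ᾱ) = −500.0 × ln(1 − 0.2425) = 138.866.
V = 10 × 15 × 4 = 600 m³.
RT60 = 0.161 × 600 / 138.866 = 0.70 s.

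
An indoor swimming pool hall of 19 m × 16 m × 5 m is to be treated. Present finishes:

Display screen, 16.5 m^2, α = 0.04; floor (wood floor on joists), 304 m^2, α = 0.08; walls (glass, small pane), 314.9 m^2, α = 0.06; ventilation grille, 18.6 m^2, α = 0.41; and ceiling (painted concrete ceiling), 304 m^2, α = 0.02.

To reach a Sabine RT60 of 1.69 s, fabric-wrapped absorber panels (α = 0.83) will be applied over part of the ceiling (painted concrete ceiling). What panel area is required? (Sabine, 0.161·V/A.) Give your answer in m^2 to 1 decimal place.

107.7

A₁ = Σ Sᵢαᵢ = 16.5·0.04 + 304·0.08 + 314.9·0.06 + 18.6·0.41 + 304·0.02 = 57.580 sabins.
V = 1520 m³. Target absorption A₂ = 0.161 × 1520 / 1.69 = 144.805 sabins.
ΔA needed = 144.805 − 57.580 = 87.225 sabins.
Each m^2 of panel replacing the ceiling (painted concrete ceiling) adds (0.83 − 0.02) = 0.81 sabins.
Area = ΔA/Δα = 87.225/0.81 = 107.7 m^2.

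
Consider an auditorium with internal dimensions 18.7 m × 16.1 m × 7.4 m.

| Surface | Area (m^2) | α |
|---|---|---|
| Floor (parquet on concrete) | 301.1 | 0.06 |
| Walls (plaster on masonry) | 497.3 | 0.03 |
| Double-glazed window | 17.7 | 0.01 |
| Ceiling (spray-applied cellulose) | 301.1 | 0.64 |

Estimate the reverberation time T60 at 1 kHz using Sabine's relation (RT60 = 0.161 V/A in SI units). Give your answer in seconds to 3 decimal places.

Equivalent absorption area: A = 301.1·0.06 + 497.3·0.03 + 17.7·0.01 + 301.1·0.64 = 225.866 m^2.
V = 18.7·16.1·7.4 = 2227.918 m³.
Sabine: RT60 = 0.161 × 2227.918 / 225.866 = 1.588 s.

1.588 s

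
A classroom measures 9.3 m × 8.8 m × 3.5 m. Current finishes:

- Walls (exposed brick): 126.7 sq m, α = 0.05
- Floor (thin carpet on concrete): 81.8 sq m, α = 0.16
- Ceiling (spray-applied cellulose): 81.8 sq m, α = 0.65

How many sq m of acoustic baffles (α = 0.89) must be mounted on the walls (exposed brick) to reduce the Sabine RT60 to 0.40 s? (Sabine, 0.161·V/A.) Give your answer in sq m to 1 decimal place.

Total absorption A₁ = 126.7·0.05 + 81.8·0.16 + 81.8·0.65
  = 6.335 + 13.088 + 53.170 = 72.593 sq m sabins.
V = 286.44 m³. Target absorption A₂ = 0.161 × 286.44 / 0.40 = 115.292 sabins.
Absorption to add: 115.292 − 72.593 = 42.699 sabins.
Each sq m of panel replacing the walls (exposed brick) adds (0.89 − 0.05) = 0.84 sabins.
Panel area = 42.699 / 0.84 = 50.8 sq m.

50.8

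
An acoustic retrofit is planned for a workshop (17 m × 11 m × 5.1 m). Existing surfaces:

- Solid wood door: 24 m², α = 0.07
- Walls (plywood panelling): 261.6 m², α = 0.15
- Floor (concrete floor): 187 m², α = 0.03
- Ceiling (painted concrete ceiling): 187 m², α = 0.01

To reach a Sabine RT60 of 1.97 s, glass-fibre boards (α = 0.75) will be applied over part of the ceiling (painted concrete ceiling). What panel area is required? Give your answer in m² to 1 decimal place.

A₁ = Σ Sᵢαᵢ = 24·0.07 + 261.6·0.15 + 187·0.03 + 187·0.01 = 48.400 sabins.
Required A₂ = 0.161·953.7/1.97 = 77.942 sabins.
Absorption to add: 77.942 − 48.400 = 29.542 sabins.
Net gain per m²: Δα = 0.75 − 0.01 = 0.74.
Panel area = 29.542 / 0.74 = 39.9 m².

39.9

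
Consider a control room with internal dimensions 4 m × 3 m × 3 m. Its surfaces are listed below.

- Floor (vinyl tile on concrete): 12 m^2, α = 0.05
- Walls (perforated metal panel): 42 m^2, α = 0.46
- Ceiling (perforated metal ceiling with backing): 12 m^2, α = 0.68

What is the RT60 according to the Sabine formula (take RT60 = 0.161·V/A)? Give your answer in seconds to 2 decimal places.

Summing Sᵢαᵢ: 0.600 + 19.320 + 8.160 → A = 28.080 sabins.
V = 4·3·3 = 36 m³.
Sabine: RT60 = 0.161 × 36 / 28.080 = 0.21 s.

0.21 s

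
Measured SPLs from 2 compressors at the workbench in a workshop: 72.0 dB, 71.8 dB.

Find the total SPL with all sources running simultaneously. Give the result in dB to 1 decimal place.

74.9 dB

Converting to relative power and adding: 10^(72.0/10) + 10^(71.8/10) = 3.098e+07.
Back to dB: 10·log₁₀ Σ = 74.9 dB.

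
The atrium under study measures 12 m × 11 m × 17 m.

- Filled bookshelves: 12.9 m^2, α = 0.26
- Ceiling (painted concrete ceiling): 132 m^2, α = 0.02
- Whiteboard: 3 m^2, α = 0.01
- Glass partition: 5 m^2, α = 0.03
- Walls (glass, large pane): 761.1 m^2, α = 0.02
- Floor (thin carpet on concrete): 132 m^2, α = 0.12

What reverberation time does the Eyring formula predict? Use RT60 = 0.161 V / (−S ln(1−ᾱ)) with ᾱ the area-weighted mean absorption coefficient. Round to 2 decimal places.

9.53 s

Total surface area S = 12.9 + 132 + 3 + 5 + 761.1 + 132 = 1046.0 m^2.
Σ(Sᵢαᵢ) = 12.9·0.26 + 132·0.02 + 3·0.01 + 5·0.03 + 761.1·0.02 + 132·0.12 = 37.236.
ᾱ = 37.236 / 1046.0 = 0.0356.
Eyring denominator: −S ln(1−ᾱ) = 37.917.
V = 12 × 11 × 17 = 2244 m³.
T = 0.161·V/[−S·ln(1−ᾱ)] = 0.161·2244/37.917 = 9.53 s.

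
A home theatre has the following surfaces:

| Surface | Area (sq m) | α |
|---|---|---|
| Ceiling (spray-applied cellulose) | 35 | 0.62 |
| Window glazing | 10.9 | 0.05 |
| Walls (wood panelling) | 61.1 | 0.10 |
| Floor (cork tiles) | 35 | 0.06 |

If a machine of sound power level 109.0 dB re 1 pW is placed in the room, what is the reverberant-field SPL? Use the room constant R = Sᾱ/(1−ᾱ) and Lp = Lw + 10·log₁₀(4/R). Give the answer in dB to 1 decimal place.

99.1 dB

Σ(Sᵢαᵢ) = 35×0.62 + 10.9×0.05 + 61.1×0.10 + 35×0.06 = 30.455; total area S = 142.0 sq m.
ᾱ = 30.455/142.0 = 0.2145; R = Sᾱ/(1−ᾱ) = 30.455/(1−0.2145) = 38.771 sq m.
Lp = Lw + 10 log₁₀(4/R) = 109.0 -9.86 = 99.1 dB.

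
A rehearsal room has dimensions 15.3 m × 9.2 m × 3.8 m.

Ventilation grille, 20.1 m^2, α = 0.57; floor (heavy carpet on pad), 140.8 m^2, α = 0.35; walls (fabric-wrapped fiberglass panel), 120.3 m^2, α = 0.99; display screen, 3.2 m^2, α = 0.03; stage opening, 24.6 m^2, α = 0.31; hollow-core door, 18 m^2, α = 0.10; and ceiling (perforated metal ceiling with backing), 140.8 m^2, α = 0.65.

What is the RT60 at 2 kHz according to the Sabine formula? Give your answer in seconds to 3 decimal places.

Summing Sᵢαᵢ: 11.457 + 49.280 + 119.097 + 0.096 + 7.626 + 1.800 + 91.520 → A = 280.876 sabins.
V = 15.3·9.2·3.8 = 534.888 m³.
T = 0.161 V/A = 0.161·534.888/280.876 = 0.307 s.

0.307 s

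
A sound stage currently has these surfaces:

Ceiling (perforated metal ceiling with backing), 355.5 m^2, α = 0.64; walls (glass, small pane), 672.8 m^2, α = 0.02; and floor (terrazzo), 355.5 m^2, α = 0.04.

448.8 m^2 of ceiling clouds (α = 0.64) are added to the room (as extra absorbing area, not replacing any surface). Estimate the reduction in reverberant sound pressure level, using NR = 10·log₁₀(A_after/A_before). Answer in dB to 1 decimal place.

Total absorption A_before = 355.5·0.64 + 672.8·0.02 + 355.5·0.04
  = 227.520 + 13.456 + 14.220 = 255.196 m^2 sabins.
Added absorption = 448.8 × 0.64 = 287.232 sabins.
A_after = 255.196 + 287.232 = 542.428 sabins.
NR = 10·log₁₀(542.428/255.196) = 3.3 dB.

3.3 dB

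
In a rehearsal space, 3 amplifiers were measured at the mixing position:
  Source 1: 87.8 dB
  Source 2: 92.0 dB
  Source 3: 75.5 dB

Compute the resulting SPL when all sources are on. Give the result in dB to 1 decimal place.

93.5 dB

Sum in the linear (power) domain: Σ 10^(Lᵢ/10) = 10^(87.8/10) + 10^(92.0/10) + 10^(75.5/10) = 2.223e+09.
L_total = 10·log₁₀(2.223e+09) = 93.5 dB.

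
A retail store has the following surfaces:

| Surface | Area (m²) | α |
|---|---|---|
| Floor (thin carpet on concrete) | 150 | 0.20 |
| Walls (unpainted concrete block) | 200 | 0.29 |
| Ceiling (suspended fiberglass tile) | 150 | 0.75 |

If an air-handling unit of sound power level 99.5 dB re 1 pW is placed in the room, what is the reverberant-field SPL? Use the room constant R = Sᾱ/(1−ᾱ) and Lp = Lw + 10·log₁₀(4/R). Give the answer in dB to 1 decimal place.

A = 200.500 sabins; S = 500.0 m².
ᾱ = 0.4010, so room constant R = A/(1−ᾱ) = 334.725 m².
Lp = 99.5 + 10·log₁₀(4/334.725) = 99.5 + (-19.23) = 80.3 dB.

80.3 dB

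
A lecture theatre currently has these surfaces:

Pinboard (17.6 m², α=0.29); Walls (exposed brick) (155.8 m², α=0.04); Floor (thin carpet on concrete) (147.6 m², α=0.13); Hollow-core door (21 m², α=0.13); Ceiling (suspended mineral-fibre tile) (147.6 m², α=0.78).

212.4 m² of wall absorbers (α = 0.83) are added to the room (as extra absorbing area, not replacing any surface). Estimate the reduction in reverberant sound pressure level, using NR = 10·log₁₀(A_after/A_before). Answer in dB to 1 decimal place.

Summing Sᵢαᵢ: 5.104 + 6.232 + 19.188 + 2.730 + 115.128 → A_before = 148.382 sabins.
Added absorption = 212.4 × 0.83 = 176.292 sabins.
A_after = 148.382 + 176.292 = 324.674 sabins.
Reduction = 10 log₁₀(A_after/A_before) = 10 log₁₀(2.1881) = 3.4 dB.

3.4 dB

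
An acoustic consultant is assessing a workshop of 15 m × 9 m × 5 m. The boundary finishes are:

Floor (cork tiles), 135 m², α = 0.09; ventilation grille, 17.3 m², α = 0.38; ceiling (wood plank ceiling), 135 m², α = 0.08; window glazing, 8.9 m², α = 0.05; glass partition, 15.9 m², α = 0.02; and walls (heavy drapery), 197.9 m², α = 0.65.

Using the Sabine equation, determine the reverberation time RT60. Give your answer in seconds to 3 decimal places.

0.684 sec

Equivalent absorption area: A = 135*0.09 + 17.3*0.38 + 135*0.08 + 8.9*0.05 + 15.9*0.02 + 197.9*0.65 = 158.922 m².
V = 15·9·5 = 675 m³.
RT60 = 0.161 · V / A = 0.161 × 675 / 158.922 = 0.684 s.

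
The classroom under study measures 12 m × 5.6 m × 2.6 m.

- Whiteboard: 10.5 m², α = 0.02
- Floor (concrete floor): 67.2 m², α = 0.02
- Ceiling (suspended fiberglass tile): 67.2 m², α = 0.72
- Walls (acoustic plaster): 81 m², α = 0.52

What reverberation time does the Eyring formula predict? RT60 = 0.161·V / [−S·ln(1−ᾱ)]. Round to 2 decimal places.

Total surface area S = 10.5 + 67.2 + 67.2 + 81 = 225.9 m².
Σ(Sᵢαᵢ) = 10.5·0.02 + 67.2·0.02 + 67.2·0.72 + 81·0.52 = 92.058.
ᾱ = 92.058 / 225.9 = 0.4075.
−S·ln(1−ᾱ) = −225.9 × ln(1 − 0.4075) = 118.237.
V = 12 × 5.6 × 2.6 = 174.72 m³.
T = 0.161·V/[−S·ln(1−ᾱ)] = 0.161·174.72/118.237 = 0.24 s.

0.24 sec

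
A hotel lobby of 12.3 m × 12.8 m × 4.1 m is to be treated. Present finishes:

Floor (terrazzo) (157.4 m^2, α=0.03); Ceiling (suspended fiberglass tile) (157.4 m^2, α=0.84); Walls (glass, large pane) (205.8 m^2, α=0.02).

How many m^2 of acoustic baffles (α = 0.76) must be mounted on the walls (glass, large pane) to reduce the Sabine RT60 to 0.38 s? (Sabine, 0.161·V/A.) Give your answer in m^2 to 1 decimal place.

179.0

Total absorption A₁ = 157.4*0.03 + 157.4*0.84 + 205.8*0.02
  = 4.722 + 132.216 + 4.116 = 141.054 m^2 sabins.
V = 645.504 m³. Target absorption A₂ = 0.161 × 645.504 / 0.38 = 273.490 sabins.
ΔA needed = 273.490 − 141.054 = 132.436 sabins.
Net gain per m^2: Δα = 0.76 − 0.02 = 0.74.
Area = ΔA/Δα = 132.436/0.74 = 179.0 m^2.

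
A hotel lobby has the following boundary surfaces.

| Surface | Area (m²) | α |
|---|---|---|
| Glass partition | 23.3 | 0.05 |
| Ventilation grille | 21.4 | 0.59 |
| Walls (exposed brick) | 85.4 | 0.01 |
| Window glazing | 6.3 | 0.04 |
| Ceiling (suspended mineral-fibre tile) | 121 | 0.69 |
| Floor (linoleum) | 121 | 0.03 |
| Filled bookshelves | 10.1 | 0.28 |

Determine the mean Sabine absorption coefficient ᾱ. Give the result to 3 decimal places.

0.270

Total surface area S = 388.5 m².
Weighted sum Σ Sα = 104.845.
ᾱ = 104.845 / 388.5 = 0.270.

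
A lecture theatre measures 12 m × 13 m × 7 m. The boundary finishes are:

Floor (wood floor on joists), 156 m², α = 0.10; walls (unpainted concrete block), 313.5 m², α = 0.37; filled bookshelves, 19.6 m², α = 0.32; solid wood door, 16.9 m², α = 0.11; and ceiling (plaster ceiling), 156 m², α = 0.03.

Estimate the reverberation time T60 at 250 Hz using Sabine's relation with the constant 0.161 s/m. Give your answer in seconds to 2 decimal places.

A = Σ Sᵢαᵢ = 156×0.10 + 313.5×0.37 + 19.6×0.32 + 16.9×0.11 + 156×0.03 = 144.406 sabins.
V = 12·13·7 = 1092 m³.
T = 0.161 V/A = 0.161·1092/144.406 = 1.22 s.

1.22 s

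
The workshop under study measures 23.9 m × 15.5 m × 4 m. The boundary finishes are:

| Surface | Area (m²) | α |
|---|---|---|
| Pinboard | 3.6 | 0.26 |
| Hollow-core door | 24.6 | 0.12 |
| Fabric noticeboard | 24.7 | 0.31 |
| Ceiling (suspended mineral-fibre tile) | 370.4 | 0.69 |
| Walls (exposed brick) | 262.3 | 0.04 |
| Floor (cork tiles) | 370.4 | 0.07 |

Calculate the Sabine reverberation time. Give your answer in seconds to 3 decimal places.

0.786 sec

A = Σ Sᵢαᵢ = 3.6×0.26 + 24.6×0.12 + 24.7×0.31 + 370.4×0.69 + 262.3×0.04 + 370.4×0.07 = 303.541 sabins.
Room volume: 1481.8 m³.
T = 0.161 V/A = 0.161·1481.8/303.541 = 0.786 s.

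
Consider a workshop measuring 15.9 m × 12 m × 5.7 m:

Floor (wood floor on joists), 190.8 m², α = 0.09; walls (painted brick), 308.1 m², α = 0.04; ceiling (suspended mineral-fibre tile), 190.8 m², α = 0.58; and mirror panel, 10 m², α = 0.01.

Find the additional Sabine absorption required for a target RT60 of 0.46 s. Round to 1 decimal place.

240.4 sabins

A₁ = Σ Sᵢαᵢ = 190.8·0.09 + 308.1·0.04 + 190.8·0.58 + 10·0.01 = 140.260 sabins.
V = 1087.56 m³. Required absorption A₂ = 0.161 × 1087.56 / 0.46 = 380.646 sabins.
Shortfall: 380.646 − 140.260 = 240.4 sabins.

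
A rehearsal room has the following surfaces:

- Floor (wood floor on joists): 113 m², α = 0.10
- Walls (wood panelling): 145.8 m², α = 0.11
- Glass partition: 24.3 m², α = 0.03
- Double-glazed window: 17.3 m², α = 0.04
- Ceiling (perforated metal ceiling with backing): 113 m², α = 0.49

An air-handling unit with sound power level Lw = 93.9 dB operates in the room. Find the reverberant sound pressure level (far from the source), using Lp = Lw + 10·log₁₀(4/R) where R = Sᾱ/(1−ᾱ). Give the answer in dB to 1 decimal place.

A = 84.129 sabins; S = 413.4 m².
ᾱ = 84.129/413.4 = 0.2035; R = Sᾱ/(1−ᾱ) = 84.129/(1−0.2035) = 105.623 m².
Lp = 93.9 + 10·log₁₀(4/105.623) = 93.9 + (-14.22) = 79.7 dB.

79.7 dB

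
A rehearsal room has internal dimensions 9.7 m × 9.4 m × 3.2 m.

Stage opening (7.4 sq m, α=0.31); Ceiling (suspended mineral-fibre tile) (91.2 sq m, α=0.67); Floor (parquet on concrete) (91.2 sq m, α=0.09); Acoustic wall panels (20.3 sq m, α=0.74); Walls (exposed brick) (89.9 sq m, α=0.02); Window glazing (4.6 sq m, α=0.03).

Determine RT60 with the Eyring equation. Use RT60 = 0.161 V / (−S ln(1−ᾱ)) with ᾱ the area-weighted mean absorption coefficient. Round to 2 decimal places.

0.45 seconds

S = Σ Sᵢ = 304.6 sq m.
Absorption A = 7.4·0.31 + 91.2·0.67 + 91.2·0.09 + 20.3·0.74 + 89.9·0.02 + 4.6·0.03 = 88.564 sabins.
ᾱ = 88.564 / 304.6 = 0.2908.
Eyring denominator: −S ln(1−ᾱ) = 104.666.
V = 9.7 × 9.4 × 3.2 = 291.776 m³.
T = 0.161·V/[−S·ln(1−ᾱ)] = 0.161·291.776/104.666 = 0.45 s.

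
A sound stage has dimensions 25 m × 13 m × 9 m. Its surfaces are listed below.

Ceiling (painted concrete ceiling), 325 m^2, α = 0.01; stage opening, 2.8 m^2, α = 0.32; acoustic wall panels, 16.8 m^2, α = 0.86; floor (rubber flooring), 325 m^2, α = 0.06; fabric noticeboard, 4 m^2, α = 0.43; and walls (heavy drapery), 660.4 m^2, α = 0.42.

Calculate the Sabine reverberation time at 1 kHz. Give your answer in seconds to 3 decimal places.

Summing Sᵢαᵢ: 3.250 + 0.896 + 14.448 + 19.500 + 1.720 + 277.368 → A = 317.182 sabins.
Volume V = 25 × 13 × 9 = 2925 m³.
Sabine: RT60 = 0.161 × 2925 / 317.182 = 1.485 s.

1.485 s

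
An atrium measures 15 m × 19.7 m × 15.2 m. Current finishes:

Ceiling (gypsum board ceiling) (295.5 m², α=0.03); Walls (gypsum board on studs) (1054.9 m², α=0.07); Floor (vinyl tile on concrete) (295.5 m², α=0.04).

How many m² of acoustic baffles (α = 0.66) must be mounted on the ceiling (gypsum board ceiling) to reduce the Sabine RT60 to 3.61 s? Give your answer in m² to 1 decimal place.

Total absorption A₁ = 295.5*0.03 + 1054.9*0.07 + 295.5*0.04
  = 8.865 + 73.843 + 11.820 = 94.528 m² sabins.
Required A₂ = 0.161·4491.6/3.61 = 200.318 sabins.
ΔA needed = 200.318 − 94.528 = 105.790 sabins.
Each m² of panel replacing the ceiling (gypsum board ceiling) adds (0.66 − 0.03) = 0.63 sabins.
Area = ΔA/Δα = 105.790/0.63 = 167.9 m².

167.9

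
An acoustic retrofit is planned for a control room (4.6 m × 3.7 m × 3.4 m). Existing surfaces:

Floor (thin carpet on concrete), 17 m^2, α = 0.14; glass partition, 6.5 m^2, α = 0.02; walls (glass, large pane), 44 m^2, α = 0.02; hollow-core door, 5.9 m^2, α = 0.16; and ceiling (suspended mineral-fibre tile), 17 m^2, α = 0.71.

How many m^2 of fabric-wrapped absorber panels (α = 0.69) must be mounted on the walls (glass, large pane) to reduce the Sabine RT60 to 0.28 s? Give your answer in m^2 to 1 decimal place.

25.2

Equivalent absorption area: A₁ = 17×0.14 + 6.5×0.02 + 44×0.02 + 5.9×0.16 + 17×0.71 = 16.404 m^2.
Required A₂ = 0.161·57.868/0.28 = 33.274 sabins.
ΔA needed = 33.274 − 16.404 = 16.870 sabins.
Net gain per m^2: Δα = 0.69 − 0.02 = 0.67.
Panel area = 16.870 / 0.67 = 25.2 m^2.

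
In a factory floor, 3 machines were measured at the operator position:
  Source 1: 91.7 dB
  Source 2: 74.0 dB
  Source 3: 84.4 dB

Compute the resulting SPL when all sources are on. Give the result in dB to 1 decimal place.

92.5 dB

Σ 10^(Lᵢ/10) = 1.78e+09.
Combined level = 10 log₁₀(1.78e+09) = 92.5 dB.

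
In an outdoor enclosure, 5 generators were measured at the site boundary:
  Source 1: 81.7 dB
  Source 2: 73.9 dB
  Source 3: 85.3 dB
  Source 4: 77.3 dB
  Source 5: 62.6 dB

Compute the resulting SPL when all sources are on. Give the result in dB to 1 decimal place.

Σ 10^(Lᵢ/10) = 5.668e+08.
Combined level = 10 log₁₀(5.668e+08) = 87.5 dB.

87.5 dB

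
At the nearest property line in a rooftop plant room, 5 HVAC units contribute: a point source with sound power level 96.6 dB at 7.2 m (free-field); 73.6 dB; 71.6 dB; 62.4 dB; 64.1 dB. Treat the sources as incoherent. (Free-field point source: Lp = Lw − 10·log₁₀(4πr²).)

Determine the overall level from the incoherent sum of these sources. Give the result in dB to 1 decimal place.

76.9 dB

Source at 7.2 m: Lp = 96.6 − 10·log₁₀(4π·7.2²) = 96.6 − 10·log₁₀(651.441) = 68.5 dB.
Converting to relative power and adding: 10^(68.5/10) + 10^(73.6/10) + 10^(71.6/10) + 10^(62.4/10) + 10^(64.1/10) = 4.875e+07.
L_total = 10·log₁₀(4.875e+07) = 76.9 dB.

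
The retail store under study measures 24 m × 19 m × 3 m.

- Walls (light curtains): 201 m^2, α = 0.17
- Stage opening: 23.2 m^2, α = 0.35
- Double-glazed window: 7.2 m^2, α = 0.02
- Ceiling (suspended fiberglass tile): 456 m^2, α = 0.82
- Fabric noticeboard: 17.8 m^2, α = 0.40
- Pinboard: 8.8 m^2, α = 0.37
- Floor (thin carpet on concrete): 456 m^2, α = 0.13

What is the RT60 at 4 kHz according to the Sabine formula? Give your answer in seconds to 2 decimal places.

0.45 seconds

Equivalent absorption area: A = 201×0.17 + 23.2×0.35 + 7.2×0.02 + 456×0.82 + 17.8×0.40 + 8.8×0.37 + 456×0.13 = 486.010 m^2.
Volume V = 24 × 19 × 3 = 1368 m³.
Sabine: RT60 = 0.161 × 1368 / 486.010 = 0.45 s.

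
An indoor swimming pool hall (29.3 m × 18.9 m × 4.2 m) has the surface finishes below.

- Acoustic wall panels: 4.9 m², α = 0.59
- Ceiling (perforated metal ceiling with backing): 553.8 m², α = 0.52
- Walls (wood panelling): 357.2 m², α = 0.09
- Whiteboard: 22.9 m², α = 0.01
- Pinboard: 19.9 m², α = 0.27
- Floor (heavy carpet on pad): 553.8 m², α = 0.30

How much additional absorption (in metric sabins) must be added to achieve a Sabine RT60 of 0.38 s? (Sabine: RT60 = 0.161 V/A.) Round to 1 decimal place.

490.7 sabins

Summing Sᵢαᵢ: 2.891 + 287.976 + 32.148 + 0.229 + 5.373 + 166.140 → A₁ = 494.757 sabins.
Target A₂ = 0.161·2325.834/0.38 = 985.419 sabins (V = 2325.834 m³).
ΔA = A₂ − A₁ = 985.419 − 494.757 = 490.7 sabins.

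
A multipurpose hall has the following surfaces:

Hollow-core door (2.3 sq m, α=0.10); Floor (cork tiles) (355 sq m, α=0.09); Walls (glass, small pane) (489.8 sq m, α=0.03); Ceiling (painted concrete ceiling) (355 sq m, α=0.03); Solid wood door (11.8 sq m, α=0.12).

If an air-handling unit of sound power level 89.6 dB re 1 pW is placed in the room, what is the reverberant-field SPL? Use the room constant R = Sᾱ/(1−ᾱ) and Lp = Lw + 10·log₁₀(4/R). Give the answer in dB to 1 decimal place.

77.7 dB

A = 58.940 sabins; S = 1213.9 sq m.
ᾱ = 58.940/1213.9 = 0.0486; R = Sᾱ/(1−ᾱ) = 58.940/(1−0.0486) = 61.951 sq m.
Lp = Lw + 10 log₁₀(4/R) = 89.6 -11.90 = 77.7 dB.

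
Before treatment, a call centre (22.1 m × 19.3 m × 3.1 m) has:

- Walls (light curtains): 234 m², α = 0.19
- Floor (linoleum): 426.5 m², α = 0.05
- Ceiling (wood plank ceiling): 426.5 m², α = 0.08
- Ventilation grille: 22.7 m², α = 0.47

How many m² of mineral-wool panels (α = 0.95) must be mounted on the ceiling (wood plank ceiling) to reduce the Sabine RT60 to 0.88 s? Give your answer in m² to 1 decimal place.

Total absorption A₁ = 234*0.19 + 426.5*0.05 + 426.5*0.08 + 22.7*0.47
  = 44.460 + 21.325 + 34.120 + 10.669 = 110.574 m² sabins.
V = 1322.243 m³. Target absorption A₂ = 0.161 × 1322.243 / 0.88 = 241.910 sabins.
ΔA needed = 241.910 − 110.574 = 131.336 sabins.
Each m² of panel replacing the ceiling (wood plank ceiling) adds (0.95 − 0.08) = 0.87 sabins.
Panel area = 131.336 / 0.87 = 151.0 m².

151.0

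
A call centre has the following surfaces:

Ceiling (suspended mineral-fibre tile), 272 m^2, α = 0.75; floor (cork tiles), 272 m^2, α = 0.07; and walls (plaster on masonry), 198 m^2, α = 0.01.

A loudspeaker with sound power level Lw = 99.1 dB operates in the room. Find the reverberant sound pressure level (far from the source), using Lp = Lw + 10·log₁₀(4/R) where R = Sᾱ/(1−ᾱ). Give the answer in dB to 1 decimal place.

80.0 dB

Σ(Sᵢαᵢ) = 272·0.75 + 272·0.07 + 198·0.01 = 225.020; total area S = 742.0 m^2.
ᾱ = 0.3033, so room constant R = A/(1−ᾱ) = 322.980 m^2.
Lp = 99.1 + 10·log₁₀(4/322.980) = 99.1 + (-19.07) = 80.0 dB.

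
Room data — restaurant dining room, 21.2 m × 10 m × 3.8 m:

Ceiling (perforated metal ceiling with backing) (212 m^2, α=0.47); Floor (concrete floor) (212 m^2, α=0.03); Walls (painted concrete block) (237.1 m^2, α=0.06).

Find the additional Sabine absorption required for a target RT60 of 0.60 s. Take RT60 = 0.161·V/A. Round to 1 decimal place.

Equivalent absorption area: A₁ = 212×0.47 + 212×0.03 + 237.1×0.06 = 120.226 m^2.
V = 805.6 m³. Required absorption A₂ = 0.161 × 805.6 / 0.60 = 216.169 sabins.
ΔA = A₂ − A₁ = 216.169 − 120.226 = 95.9 sabins.

95.9 sabins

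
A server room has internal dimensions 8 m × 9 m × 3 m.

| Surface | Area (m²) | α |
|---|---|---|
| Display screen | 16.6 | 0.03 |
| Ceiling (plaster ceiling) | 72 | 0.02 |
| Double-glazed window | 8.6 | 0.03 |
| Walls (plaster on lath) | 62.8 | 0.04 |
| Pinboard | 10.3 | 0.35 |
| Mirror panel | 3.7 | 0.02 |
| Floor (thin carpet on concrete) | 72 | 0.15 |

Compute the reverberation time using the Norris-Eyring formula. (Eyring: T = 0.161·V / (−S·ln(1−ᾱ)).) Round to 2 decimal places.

1.74 s

S = Σ Sᵢ = 246.0 m².
Σ(Sᵢαᵢ) = 16.6×0.03 + 72×0.02 + 8.6×0.03 + 62.8×0.04 + 10.3×0.35 + 3.7×0.02 + 72×0.15 = 19.187.
ᾱ = 19.187 / 246.0 = 0.0780.
−S·ln(1−ᾱ) = −246.0 × ln(1 − 0.0780) = 19.978.
V = 8 × 9 × 3 = 216 m³.
RT60 = 0.161 × 216 / 19.978 = 1.74 s.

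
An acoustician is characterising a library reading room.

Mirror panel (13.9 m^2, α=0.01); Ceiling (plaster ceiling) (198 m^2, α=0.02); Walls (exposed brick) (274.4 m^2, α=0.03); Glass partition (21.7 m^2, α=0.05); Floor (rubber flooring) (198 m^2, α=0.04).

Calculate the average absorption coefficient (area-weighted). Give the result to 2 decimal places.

Total surface area S = 706.0 m^2.
A = 13.9·0.01 + 198·0.02 + 274.4·0.03 + 21.7·0.05 + 198·0.04 = 21.336 sabins.
ᾱ = A/S = 0.03.

0.03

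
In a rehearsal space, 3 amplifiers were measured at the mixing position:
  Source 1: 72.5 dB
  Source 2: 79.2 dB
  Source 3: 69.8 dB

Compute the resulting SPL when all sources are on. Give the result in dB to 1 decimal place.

Σ 10^(Lᵢ/10) = 1.105e+08.
Back to dB: 10·log₁₀ Σ = 80.4 dB.

80.4 dB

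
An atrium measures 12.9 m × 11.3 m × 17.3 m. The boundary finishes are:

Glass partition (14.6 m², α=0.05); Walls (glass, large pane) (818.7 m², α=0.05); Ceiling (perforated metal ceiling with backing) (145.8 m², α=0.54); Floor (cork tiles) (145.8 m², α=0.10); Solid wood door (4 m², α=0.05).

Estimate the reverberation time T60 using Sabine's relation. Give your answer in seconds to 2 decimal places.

Equivalent absorption area: A = 14.6·0.05 + 818.7·0.05 + 145.8·0.54 + 145.8·0.10 + 4·0.05 = 135.177 m².
Volume V = 12.9 × 11.3 × 17.3 = 2521.821 m³.
T = 0.161 V/A = 0.161·2521.821/135.177 = 3.00 s.

3.00 seconds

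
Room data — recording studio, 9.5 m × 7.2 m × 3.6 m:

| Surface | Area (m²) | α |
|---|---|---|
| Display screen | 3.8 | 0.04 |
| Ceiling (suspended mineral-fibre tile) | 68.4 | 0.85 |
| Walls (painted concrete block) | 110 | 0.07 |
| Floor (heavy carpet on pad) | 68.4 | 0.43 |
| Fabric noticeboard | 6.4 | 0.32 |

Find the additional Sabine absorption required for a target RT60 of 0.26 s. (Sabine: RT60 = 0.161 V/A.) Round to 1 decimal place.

55.0 sabins

Summing Sᵢαᵢ: 0.152 + 58.140 + 7.700 + 29.412 + 2.048 → A₁ = 97.452 sabins.
Target A₂ = 0.161·246.24/0.26 = 152.479 sabins (V = 246.24 m³).
ΔA = A₂ − A₁ = 152.479 − 97.452 = 55.0 sabins.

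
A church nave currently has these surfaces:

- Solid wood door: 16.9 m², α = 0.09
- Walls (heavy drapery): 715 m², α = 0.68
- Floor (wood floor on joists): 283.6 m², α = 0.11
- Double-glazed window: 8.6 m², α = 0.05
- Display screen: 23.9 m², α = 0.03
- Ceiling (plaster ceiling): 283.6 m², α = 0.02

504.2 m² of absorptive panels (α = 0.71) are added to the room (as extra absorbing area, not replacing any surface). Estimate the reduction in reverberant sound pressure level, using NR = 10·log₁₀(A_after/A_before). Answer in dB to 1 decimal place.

2.3 dB

A_before = Σ Sᵢαᵢ = 16.9·0.09 + 715·0.68 + 283.6·0.11 + 8.6·0.05 + 23.9·0.03 + 283.6·0.02 = 525.736 sabins.
Added absorption = 504.2 × 0.71 = 357.982 sabins.
New total A_after = 883.718 sabins.
Reduction = 10 log₁₀(A_after/A_before) = 10 log₁₀(1.6809) = 2.3 dB.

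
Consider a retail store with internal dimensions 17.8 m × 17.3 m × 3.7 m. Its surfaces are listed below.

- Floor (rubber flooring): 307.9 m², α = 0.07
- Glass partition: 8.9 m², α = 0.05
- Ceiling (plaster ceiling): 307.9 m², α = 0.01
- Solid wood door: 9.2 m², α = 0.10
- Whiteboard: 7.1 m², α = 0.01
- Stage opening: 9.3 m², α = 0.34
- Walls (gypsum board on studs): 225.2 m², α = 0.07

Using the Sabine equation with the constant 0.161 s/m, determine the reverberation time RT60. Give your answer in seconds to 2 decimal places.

4.08 s

A = Σ Sᵢαᵢ = 307.9×0.07 + 8.9×0.05 + 307.9×0.01 + 9.2×0.10 + 7.1×0.01 + 9.3×0.34 + 225.2×0.07 = 44.994 sabins.
V = 17.8·17.3·3.7 = 1139.378 m³.
Sabine: RT60 = 0.161 × 1139.378 / 44.994 = 4.08 s.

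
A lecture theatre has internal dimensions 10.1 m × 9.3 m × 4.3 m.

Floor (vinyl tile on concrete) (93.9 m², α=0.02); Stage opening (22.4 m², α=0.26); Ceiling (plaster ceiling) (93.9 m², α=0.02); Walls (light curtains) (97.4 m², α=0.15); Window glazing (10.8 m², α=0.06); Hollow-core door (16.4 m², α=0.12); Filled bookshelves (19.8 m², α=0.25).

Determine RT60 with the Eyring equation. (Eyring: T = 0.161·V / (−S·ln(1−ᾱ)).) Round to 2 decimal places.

1.95 seconds

S = Σ Sᵢ = 354.6 m².
Σ(Sᵢαᵢ) = 93.9×0.02 + 22.4×0.26 + 93.9×0.02 + 97.4×0.15 + 10.8×0.06 + 16.4×0.12 + 19.8×0.25 = 31.756.
Mean coefficient ᾱ = A/S = 0.0896.
Eyring denominator: −S ln(1−ᾱ) = 33.287.
V = 10.1 × 9.3 × 4.3 = 403.899 m³.
RT60 = 0.161 × 403.899 / 33.287 = 1.95 s.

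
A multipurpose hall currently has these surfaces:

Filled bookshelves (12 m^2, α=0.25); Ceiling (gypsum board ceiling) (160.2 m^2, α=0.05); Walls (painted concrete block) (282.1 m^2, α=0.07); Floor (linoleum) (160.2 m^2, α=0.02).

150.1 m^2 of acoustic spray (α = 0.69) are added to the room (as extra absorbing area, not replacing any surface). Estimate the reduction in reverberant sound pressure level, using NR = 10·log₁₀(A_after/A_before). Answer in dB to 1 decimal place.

Summing Sᵢαᵢ: 3.000 + 8.010 + 19.747 + 3.204 → A_before = 33.961 sabins.
Added absorption = 150.1 × 0.69 = 103.569 sabins.
New total A_after = 137.530 sabins.
Reduction = 10 log₁₀(A_after/A_before) = 10 log₁₀(4.0496) = 6.1 dB.

6.1 dB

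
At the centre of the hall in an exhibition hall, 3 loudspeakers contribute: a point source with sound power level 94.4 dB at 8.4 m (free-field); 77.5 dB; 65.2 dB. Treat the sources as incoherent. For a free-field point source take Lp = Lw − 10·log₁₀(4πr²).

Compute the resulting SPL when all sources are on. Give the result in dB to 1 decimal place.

Source at 8.4 m: Lp = 94.4 − 10·log₁₀(4π·8.4²) = 94.4 − 10·log₁₀(886.683) = 64.9 dB.
Converting to relative power and adding: 10^(64.9/10) + 10^(77.5/10) + 10^(65.2/10) = 6.264e+07.
L_total = 10·log₁₀(6.264e+07) = 78.0 dB.

78.0 dB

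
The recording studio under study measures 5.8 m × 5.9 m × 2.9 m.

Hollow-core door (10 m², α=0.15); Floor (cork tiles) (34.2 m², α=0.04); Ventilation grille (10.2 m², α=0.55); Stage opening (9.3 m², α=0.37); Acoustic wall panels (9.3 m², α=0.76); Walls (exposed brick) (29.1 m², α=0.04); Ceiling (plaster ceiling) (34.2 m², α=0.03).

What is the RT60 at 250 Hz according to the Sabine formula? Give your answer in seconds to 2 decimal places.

Total absorption A = 10*0.15 + 34.2*0.04 + 10.2*0.55 + 9.3*0.37 + 9.3*0.76 + 29.1*0.04 + 34.2*0.03
  = 1.500 + 1.368 + 5.610 + 3.441 + 7.068 + 1.164 + 1.026 = 21.177 m² sabins.
Volume V = 5.8 × 5.9 × 2.9 = 99.238 m³.
RT60 = 0.161 · V / A = 0.161 × 99.238 / 21.177 = 0.75 s.

0.75 s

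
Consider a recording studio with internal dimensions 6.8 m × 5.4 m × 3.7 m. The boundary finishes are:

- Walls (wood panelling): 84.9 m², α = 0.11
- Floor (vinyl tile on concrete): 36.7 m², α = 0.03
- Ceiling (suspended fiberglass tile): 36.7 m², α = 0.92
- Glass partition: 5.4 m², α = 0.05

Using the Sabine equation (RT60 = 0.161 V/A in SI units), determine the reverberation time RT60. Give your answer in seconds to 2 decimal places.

0.49 sec

A = Σ Sᵢαᵢ = 84.9×0.11 + 36.7×0.03 + 36.7×0.92 + 5.4×0.05 = 44.474 sabins.
Volume V = 6.8 × 5.4 × 3.7 = 135.864 m³.
T = 0.161 V/A = 0.161·135.864/44.474 = 0.49 s.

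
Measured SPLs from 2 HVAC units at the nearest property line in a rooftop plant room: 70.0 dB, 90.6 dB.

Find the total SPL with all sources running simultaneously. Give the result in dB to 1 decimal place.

Σ 10^(Lᵢ/10) = 1.158e+09.
Back to dB: 10·log₁₀ Σ = 90.6 dB.

90.6 dB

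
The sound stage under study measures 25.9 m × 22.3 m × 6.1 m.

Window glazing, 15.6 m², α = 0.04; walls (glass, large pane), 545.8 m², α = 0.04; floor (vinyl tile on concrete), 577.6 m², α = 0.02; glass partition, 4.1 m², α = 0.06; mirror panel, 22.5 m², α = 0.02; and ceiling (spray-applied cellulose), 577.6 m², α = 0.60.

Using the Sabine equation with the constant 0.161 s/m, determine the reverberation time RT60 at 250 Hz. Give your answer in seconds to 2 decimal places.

1.49 sec

Total absorption A = 15.6×0.04 + 545.8×0.04 + 577.6×0.02 + 4.1×0.06 + 22.5×0.02 + 577.6×0.60
  = 0.624 + 21.832 + 11.552 + 0.246 + 0.450 + 346.560 = 381.264 m² sabins.
Volume V = 25.9 × 22.3 × 6.1 = 3523.177 m³.
T = 0.161 V/A = 0.161·3523.177/381.264 = 1.49 s.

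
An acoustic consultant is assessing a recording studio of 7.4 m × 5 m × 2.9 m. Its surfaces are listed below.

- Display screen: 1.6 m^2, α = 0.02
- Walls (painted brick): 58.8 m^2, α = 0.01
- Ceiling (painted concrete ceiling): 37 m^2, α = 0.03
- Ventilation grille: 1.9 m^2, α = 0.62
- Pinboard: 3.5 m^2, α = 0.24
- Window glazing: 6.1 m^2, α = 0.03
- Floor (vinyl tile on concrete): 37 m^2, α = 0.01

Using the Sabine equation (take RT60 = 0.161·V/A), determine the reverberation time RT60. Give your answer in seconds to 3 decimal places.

Equivalent absorption area: A = 1.6*0.02 + 58.8*0.01 + 37*0.03 + 1.9*0.62 + 3.5*0.24 + 6.1*0.03 + 37*0.01 = 4.301 m^2.
Room volume: 107.3 m³.
RT60 = 0.161 · V / A = 0.161 × 107.3 / 4.301 = 4.017 s.

4.017 s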